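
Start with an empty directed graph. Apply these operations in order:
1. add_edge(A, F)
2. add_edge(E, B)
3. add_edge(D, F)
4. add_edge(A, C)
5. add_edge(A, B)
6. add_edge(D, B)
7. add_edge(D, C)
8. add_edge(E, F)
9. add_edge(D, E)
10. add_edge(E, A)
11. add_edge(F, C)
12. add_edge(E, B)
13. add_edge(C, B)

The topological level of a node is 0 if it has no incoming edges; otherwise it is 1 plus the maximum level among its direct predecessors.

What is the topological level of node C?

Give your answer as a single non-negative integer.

Answer: 4

Derivation:
Op 1: add_edge(A, F). Edges now: 1
Op 2: add_edge(E, B). Edges now: 2
Op 3: add_edge(D, F). Edges now: 3
Op 4: add_edge(A, C). Edges now: 4
Op 5: add_edge(A, B). Edges now: 5
Op 6: add_edge(D, B). Edges now: 6
Op 7: add_edge(D, C). Edges now: 7
Op 8: add_edge(E, F). Edges now: 8
Op 9: add_edge(D, E). Edges now: 9
Op 10: add_edge(E, A). Edges now: 10
Op 11: add_edge(F, C). Edges now: 11
Op 12: add_edge(E, B) (duplicate, no change). Edges now: 11
Op 13: add_edge(C, B). Edges now: 12
Compute levels (Kahn BFS):
  sources (in-degree 0): D
  process D: level=0
    D->B: in-degree(B)=3, level(B)>=1
    D->C: in-degree(C)=2, level(C)>=1
    D->E: in-degree(E)=0, level(E)=1, enqueue
    D->F: in-degree(F)=2, level(F)>=1
  process E: level=1
    E->A: in-degree(A)=0, level(A)=2, enqueue
    E->B: in-degree(B)=2, level(B)>=2
    E->F: in-degree(F)=1, level(F)>=2
  process A: level=2
    A->B: in-degree(B)=1, level(B)>=3
    A->C: in-degree(C)=1, level(C)>=3
    A->F: in-degree(F)=0, level(F)=3, enqueue
  process F: level=3
    F->C: in-degree(C)=0, level(C)=4, enqueue
  process C: level=4
    C->B: in-degree(B)=0, level(B)=5, enqueue
  process B: level=5
All levels: A:2, B:5, C:4, D:0, E:1, F:3
level(C) = 4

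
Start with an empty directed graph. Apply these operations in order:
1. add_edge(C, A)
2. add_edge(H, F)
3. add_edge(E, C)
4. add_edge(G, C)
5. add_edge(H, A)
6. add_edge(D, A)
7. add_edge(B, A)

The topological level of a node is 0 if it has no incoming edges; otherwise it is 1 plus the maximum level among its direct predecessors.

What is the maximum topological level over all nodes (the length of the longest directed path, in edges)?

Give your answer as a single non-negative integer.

Answer: 2

Derivation:
Op 1: add_edge(C, A). Edges now: 1
Op 2: add_edge(H, F). Edges now: 2
Op 3: add_edge(E, C). Edges now: 3
Op 4: add_edge(G, C). Edges now: 4
Op 5: add_edge(H, A). Edges now: 5
Op 6: add_edge(D, A). Edges now: 6
Op 7: add_edge(B, A). Edges now: 7
Compute levels (Kahn BFS):
  sources (in-degree 0): B, D, E, G, H
  process B: level=0
    B->A: in-degree(A)=3, level(A)>=1
  process D: level=0
    D->A: in-degree(A)=2, level(A)>=1
  process E: level=0
    E->C: in-degree(C)=1, level(C)>=1
  process G: level=0
    G->C: in-degree(C)=0, level(C)=1, enqueue
  process H: level=0
    H->A: in-degree(A)=1, level(A)>=1
    H->F: in-degree(F)=0, level(F)=1, enqueue
  process C: level=1
    C->A: in-degree(A)=0, level(A)=2, enqueue
  process F: level=1
  process A: level=2
All levels: A:2, B:0, C:1, D:0, E:0, F:1, G:0, H:0
max level = 2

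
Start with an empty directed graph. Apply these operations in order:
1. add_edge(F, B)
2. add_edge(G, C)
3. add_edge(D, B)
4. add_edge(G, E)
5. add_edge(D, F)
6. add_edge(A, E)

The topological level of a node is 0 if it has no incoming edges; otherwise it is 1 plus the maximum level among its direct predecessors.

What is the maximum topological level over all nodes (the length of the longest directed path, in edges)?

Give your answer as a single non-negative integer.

Answer: 2

Derivation:
Op 1: add_edge(F, B). Edges now: 1
Op 2: add_edge(G, C). Edges now: 2
Op 3: add_edge(D, B). Edges now: 3
Op 4: add_edge(G, E). Edges now: 4
Op 5: add_edge(D, F). Edges now: 5
Op 6: add_edge(A, E). Edges now: 6
Compute levels (Kahn BFS):
  sources (in-degree 0): A, D, G
  process A: level=0
    A->E: in-degree(E)=1, level(E)>=1
  process D: level=0
    D->B: in-degree(B)=1, level(B)>=1
    D->F: in-degree(F)=0, level(F)=1, enqueue
  process G: level=0
    G->C: in-degree(C)=0, level(C)=1, enqueue
    G->E: in-degree(E)=0, level(E)=1, enqueue
  process F: level=1
    F->B: in-degree(B)=0, level(B)=2, enqueue
  process C: level=1
  process E: level=1
  process B: level=2
All levels: A:0, B:2, C:1, D:0, E:1, F:1, G:0
max level = 2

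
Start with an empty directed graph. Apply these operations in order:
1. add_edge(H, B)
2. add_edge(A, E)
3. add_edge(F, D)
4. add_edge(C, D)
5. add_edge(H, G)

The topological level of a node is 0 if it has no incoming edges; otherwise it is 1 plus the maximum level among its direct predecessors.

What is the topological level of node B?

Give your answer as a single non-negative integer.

Op 1: add_edge(H, B). Edges now: 1
Op 2: add_edge(A, E). Edges now: 2
Op 3: add_edge(F, D). Edges now: 3
Op 4: add_edge(C, D). Edges now: 4
Op 5: add_edge(H, G). Edges now: 5
Compute levels (Kahn BFS):
  sources (in-degree 0): A, C, F, H
  process A: level=0
    A->E: in-degree(E)=0, level(E)=1, enqueue
  process C: level=0
    C->D: in-degree(D)=1, level(D)>=1
  process F: level=0
    F->D: in-degree(D)=0, level(D)=1, enqueue
  process H: level=0
    H->B: in-degree(B)=0, level(B)=1, enqueue
    H->G: in-degree(G)=0, level(G)=1, enqueue
  process E: level=1
  process D: level=1
  process B: level=1
  process G: level=1
All levels: A:0, B:1, C:0, D:1, E:1, F:0, G:1, H:0
level(B) = 1

Answer: 1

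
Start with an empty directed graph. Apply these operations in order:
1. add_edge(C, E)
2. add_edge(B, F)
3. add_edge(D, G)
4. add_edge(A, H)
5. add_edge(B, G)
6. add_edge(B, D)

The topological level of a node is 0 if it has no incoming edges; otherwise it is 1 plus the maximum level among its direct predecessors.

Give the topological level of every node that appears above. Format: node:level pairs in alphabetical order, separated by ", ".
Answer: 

Answer: A:0, B:0, C:0, D:1, E:1, F:1, G:2, H:1

Derivation:
Op 1: add_edge(C, E). Edges now: 1
Op 2: add_edge(B, F). Edges now: 2
Op 3: add_edge(D, G). Edges now: 3
Op 4: add_edge(A, H). Edges now: 4
Op 5: add_edge(B, G). Edges now: 5
Op 6: add_edge(B, D). Edges now: 6
Compute levels (Kahn BFS):
  sources (in-degree 0): A, B, C
  process A: level=0
    A->H: in-degree(H)=0, level(H)=1, enqueue
  process B: level=0
    B->D: in-degree(D)=0, level(D)=1, enqueue
    B->F: in-degree(F)=0, level(F)=1, enqueue
    B->G: in-degree(G)=1, level(G)>=1
  process C: level=0
    C->E: in-degree(E)=0, level(E)=1, enqueue
  process H: level=1
  process D: level=1
    D->G: in-degree(G)=0, level(G)=2, enqueue
  process F: level=1
  process E: level=1
  process G: level=2
All levels: A:0, B:0, C:0, D:1, E:1, F:1, G:2, H:1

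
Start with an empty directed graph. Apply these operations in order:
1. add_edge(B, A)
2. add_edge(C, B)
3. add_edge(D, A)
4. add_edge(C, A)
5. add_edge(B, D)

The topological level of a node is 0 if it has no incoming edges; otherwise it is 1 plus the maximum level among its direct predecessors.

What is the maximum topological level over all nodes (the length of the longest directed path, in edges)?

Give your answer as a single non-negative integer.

Op 1: add_edge(B, A). Edges now: 1
Op 2: add_edge(C, B). Edges now: 2
Op 3: add_edge(D, A). Edges now: 3
Op 4: add_edge(C, A). Edges now: 4
Op 5: add_edge(B, D). Edges now: 5
Compute levels (Kahn BFS):
  sources (in-degree 0): C
  process C: level=0
    C->A: in-degree(A)=2, level(A)>=1
    C->B: in-degree(B)=0, level(B)=1, enqueue
  process B: level=1
    B->A: in-degree(A)=1, level(A)>=2
    B->D: in-degree(D)=0, level(D)=2, enqueue
  process D: level=2
    D->A: in-degree(A)=0, level(A)=3, enqueue
  process A: level=3
All levels: A:3, B:1, C:0, D:2
max level = 3

Answer: 3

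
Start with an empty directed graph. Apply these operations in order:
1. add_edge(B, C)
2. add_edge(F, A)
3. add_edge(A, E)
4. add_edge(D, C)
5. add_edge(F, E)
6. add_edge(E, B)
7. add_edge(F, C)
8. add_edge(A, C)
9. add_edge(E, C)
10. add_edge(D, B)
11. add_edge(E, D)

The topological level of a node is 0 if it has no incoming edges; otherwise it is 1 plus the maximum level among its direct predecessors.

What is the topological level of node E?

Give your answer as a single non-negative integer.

Answer: 2

Derivation:
Op 1: add_edge(B, C). Edges now: 1
Op 2: add_edge(F, A). Edges now: 2
Op 3: add_edge(A, E). Edges now: 3
Op 4: add_edge(D, C). Edges now: 4
Op 5: add_edge(F, E). Edges now: 5
Op 6: add_edge(E, B). Edges now: 6
Op 7: add_edge(F, C). Edges now: 7
Op 8: add_edge(A, C). Edges now: 8
Op 9: add_edge(E, C). Edges now: 9
Op 10: add_edge(D, B). Edges now: 10
Op 11: add_edge(E, D). Edges now: 11
Compute levels (Kahn BFS):
  sources (in-degree 0): F
  process F: level=0
    F->A: in-degree(A)=0, level(A)=1, enqueue
    F->C: in-degree(C)=4, level(C)>=1
    F->E: in-degree(E)=1, level(E)>=1
  process A: level=1
    A->C: in-degree(C)=3, level(C)>=2
    A->E: in-degree(E)=0, level(E)=2, enqueue
  process E: level=2
    E->B: in-degree(B)=1, level(B)>=3
    E->C: in-degree(C)=2, level(C)>=3
    E->D: in-degree(D)=0, level(D)=3, enqueue
  process D: level=3
    D->B: in-degree(B)=0, level(B)=4, enqueue
    D->C: in-degree(C)=1, level(C)>=4
  process B: level=4
    B->C: in-degree(C)=0, level(C)=5, enqueue
  process C: level=5
All levels: A:1, B:4, C:5, D:3, E:2, F:0
level(E) = 2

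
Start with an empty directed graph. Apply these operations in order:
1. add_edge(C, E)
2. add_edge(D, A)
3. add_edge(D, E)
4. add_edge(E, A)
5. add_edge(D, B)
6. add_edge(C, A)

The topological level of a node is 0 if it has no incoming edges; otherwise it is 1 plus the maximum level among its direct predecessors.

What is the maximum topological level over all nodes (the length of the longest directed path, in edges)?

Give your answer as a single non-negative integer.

Op 1: add_edge(C, E). Edges now: 1
Op 2: add_edge(D, A). Edges now: 2
Op 3: add_edge(D, E). Edges now: 3
Op 4: add_edge(E, A). Edges now: 4
Op 5: add_edge(D, B). Edges now: 5
Op 6: add_edge(C, A). Edges now: 6
Compute levels (Kahn BFS):
  sources (in-degree 0): C, D
  process C: level=0
    C->A: in-degree(A)=2, level(A)>=1
    C->E: in-degree(E)=1, level(E)>=1
  process D: level=0
    D->A: in-degree(A)=1, level(A)>=1
    D->B: in-degree(B)=0, level(B)=1, enqueue
    D->E: in-degree(E)=0, level(E)=1, enqueue
  process B: level=1
  process E: level=1
    E->A: in-degree(A)=0, level(A)=2, enqueue
  process A: level=2
All levels: A:2, B:1, C:0, D:0, E:1
max level = 2

Answer: 2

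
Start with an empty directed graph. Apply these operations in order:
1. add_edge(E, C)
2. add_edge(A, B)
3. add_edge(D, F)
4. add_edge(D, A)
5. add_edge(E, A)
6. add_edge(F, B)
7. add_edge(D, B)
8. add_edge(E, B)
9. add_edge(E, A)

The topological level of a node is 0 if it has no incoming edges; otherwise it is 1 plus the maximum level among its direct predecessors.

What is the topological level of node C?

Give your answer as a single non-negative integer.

Answer: 1

Derivation:
Op 1: add_edge(E, C). Edges now: 1
Op 2: add_edge(A, B). Edges now: 2
Op 3: add_edge(D, F). Edges now: 3
Op 4: add_edge(D, A). Edges now: 4
Op 5: add_edge(E, A). Edges now: 5
Op 6: add_edge(F, B). Edges now: 6
Op 7: add_edge(D, B). Edges now: 7
Op 8: add_edge(E, B). Edges now: 8
Op 9: add_edge(E, A) (duplicate, no change). Edges now: 8
Compute levels (Kahn BFS):
  sources (in-degree 0): D, E
  process D: level=0
    D->A: in-degree(A)=1, level(A)>=1
    D->B: in-degree(B)=3, level(B)>=1
    D->F: in-degree(F)=0, level(F)=1, enqueue
  process E: level=0
    E->A: in-degree(A)=0, level(A)=1, enqueue
    E->B: in-degree(B)=2, level(B)>=1
    E->C: in-degree(C)=0, level(C)=1, enqueue
  process F: level=1
    F->B: in-degree(B)=1, level(B)>=2
  process A: level=1
    A->B: in-degree(B)=0, level(B)=2, enqueue
  process C: level=1
  process B: level=2
All levels: A:1, B:2, C:1, D:0, E:0, F:1
level(C) = 1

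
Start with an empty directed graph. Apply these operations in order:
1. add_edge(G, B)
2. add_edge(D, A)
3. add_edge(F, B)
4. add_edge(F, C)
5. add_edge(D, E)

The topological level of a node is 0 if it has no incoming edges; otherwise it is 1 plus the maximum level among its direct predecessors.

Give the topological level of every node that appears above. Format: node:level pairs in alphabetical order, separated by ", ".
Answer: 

Op 1: add_edge(G, B). Edges now: 1
Op 2: add_edge(D, A). Edges now: 2
Op 3: add_edge(F, B). Edges now: 3
Op 4: add_edge(F, C). Edges now: 4
Op 5: add_edge(D, E). Edges now: 5
Compute levels (Kahn BFS):
  sources (in-degree 0): D, F, G
  process D: level=0
    D->A: in-degree(A)=0, level(A)=1, enqueue
    D->E: in-degree(E)=0, level(E)=1, enqueue
  process F: level=0
    F->B: in-degree(B)=1, level(B)>=1
    F->C: in-degree(C)=0, level(C)=1, enqueue
  process G: level=0
    G->B: in-degree(B)=0, level(B)=1, enqueue
  process A: level=1
  process E: level=1
  process C: level=1
  process B: level=1
All levels: A:1, B:1, C:1, D:0, E:1, F:0, G:0

Answer: A:1, B:1, C:1, D:0, E:1, F:0, G:0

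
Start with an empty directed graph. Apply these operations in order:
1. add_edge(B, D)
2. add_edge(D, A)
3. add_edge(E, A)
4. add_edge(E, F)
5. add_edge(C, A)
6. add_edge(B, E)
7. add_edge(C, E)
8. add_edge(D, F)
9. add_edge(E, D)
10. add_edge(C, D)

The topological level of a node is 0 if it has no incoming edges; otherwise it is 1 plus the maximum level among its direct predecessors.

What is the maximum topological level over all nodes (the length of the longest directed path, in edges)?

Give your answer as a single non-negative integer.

Op 1: add_edge(B, D). Edges now: 1
Op 2: add_edge(D, A). Edges now: 2
Op 3: add_edge(E, A). Edges now: 3
Op 4: add_edge(E, F). Edges now: 4
Op 5: add_edge(C, A). Edges now: 5
Op 6: add_edge(B, E). Edges now: 6
Op 7: add_edge(C, E). Edges now: 7
Op 8: add_edge(D, F). Edges now: 8
Op 9: add_edge(E, D). Edges now: 9
Op 10: add_edge(C, D). Edges now: 10
Compute levels (Kahn BFS):
  sources (in-degree 0): B, C
  process B: level=0
    B->D: in-degree(D)=2, level(D)>=1
    B->E: in-degree(E)=1, level(E)>=1
  process C: level=0
    C->A: in-degree(A)=2, level(A)>=1
    C->D: in-degree(D)=1, level(D)>=1
    C->E: in-degree(E)=0, level(E)=1, enqueue
  process E: level=1
    E->A: in-degree(A)=1, level(A)>=2
    E->D: in-degree(D)=0, level(D)=2, enqueue
    E->F: in-degree(F)=1, level(F)>=2
  process D: level=2
    D->A: in-degree(A)=0, level(A)=3, enqueue
    D->F: in-degree(F)=0, level(F)=3, enqueue
  process A: level=3
  process F: level=3
All levels: A:3, B:0, C:0, D:2, E:1, F:3
max level = 3

Answer: 3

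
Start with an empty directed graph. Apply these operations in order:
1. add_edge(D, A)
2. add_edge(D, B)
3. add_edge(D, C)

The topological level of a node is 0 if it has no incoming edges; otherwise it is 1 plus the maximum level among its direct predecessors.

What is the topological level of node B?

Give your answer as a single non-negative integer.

Op 1: add_edge(D, A). Edges now: 1
Op 2: add_edge(D, B). Edges now: 2
Op 3: add_edge(D, C). Edges now: 3
Compute levels (Kahn BFS):
  sources (in-degree 0): D
  process D: level=0
    D->A: in-degree(A)=0, level(A)=1, enqueue
    D->B: in-degree(B)=0, level(B)=1, enqueue
    D->C: in-degree(C)=0, level(C)=1, enqueue
  process A: level=1
  process B: level=1
  process C: level=1
All levels: A:1, B:1, C:1, D:0
level(B) = 1

Answer: 1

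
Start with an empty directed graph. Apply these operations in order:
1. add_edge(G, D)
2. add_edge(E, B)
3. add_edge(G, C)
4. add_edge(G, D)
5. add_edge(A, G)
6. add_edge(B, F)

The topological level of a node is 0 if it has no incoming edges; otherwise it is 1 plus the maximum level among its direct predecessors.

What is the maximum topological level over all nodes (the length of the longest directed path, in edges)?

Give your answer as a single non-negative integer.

Op 1: add_edge(G, D). Edges now: 1
Op 2: add_edge(E, B). Edges now: 2
Op 3: add_edge(G, C). Edges now: 3
Op 4: add_edge(G, D) (duplicate, no change). Edges now: 3
Op 5: add_edge(A, G). Edges now: 4
Op 6: add_edge(B, F). Edges now: 5
Compute levels (Kahn BFS):
  sources (in-degree 0): A, E
  process A: level=0
    A->G: in-degree(G)=0, level(G)=1, enqueue
  process E: level=0
    E->B: in-degree(B)=0, level(B)=1, enqueue
  process G: level=1
    G->C: in-degree(C)=0, level(C)=2, enqueue
    G->D: in-degree(D)=0, level(D)=2, enqueue
  process B: level=1
    B->F: in-degree(F)=0, level(F)=2, enqueue
  process C: level=2
  process D: level=2
  process F: level=2
All levels: A:0, B:1, C:2, D:2, E:0, F:2, G:1
max level = 2

Answer: 2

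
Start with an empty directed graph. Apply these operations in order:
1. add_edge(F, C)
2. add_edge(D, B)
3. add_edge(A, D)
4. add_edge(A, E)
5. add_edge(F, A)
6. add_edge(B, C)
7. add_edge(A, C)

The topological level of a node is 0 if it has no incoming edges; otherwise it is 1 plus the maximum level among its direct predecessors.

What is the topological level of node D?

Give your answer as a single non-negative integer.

Answer: 2

Derivation:
Op 1: add_edge(F, C). Edges now: 1
Op 2: add_edge(D, B). Edges now: 2
Op 3: add_edge(A, D). Edges now: 3
Op 4: add_edge(A, E). Edges now: 4
Op 5: add_edge(F, A). Edges now: 5
Op 6: add_edge(B, C). Edges now: 6
Op 7: add_edge(A, C). Edges now: 7
Compute levels (Kahn BFS):
  sources (in-degree 0): F
  process F: level=0
    F->A: in-degree(A)=0, level(A)=1, enqueue
    F->C: in-degree(C)=2, level(C)>=1
  process A: level=1
    A->C: in-degree(C)=1, level(C)>=2
    A->D: in-degree(D)=0, level(D)=2, enqueue
    A->E: in-degree(E)=0, level(E)=2, enqueue
  process D: level=2
    D->B: in-degree(B)=0, level(B)=3, enqueue
  process E: level=2
  process B: level=3
    B->C: in-degree(C)=0, level(C)=4, enqueue
  process C: level=4
All levels: A:1, B:3, C:4, D:2, E:2, F:0
level(D) = 2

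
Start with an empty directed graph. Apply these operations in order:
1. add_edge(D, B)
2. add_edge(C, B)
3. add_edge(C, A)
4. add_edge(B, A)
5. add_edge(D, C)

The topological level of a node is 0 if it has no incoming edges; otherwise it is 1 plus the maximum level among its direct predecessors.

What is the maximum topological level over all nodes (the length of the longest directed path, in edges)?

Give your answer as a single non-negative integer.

Answer: 3

Derivation:
Op 1: add_edge(D, B). Edges now: 1
Op 2: add_edge(C, B). Edges now: 2
Op 3: add_edge(C, A). Edges now: 3
Op 4: add_edge(B, A). Edges now: 4
Op 5: add_edge(D, C). Edges now: 5
Compute levels (Kahn BFS):
  sources (in-degree 0): D
  process D: level=0
    D->B: in-degree(B)=1, level(B)>=1
    D->C: in-degree(C)=0, level(C)=1, enqueue
  process C: level=1
    C->A: in-degree(A)=1, level(A)>=2
    C->B: in-degree(B)=0, level(B)=2, enqueue
  process B: level=2
    B->A: in-degree(A)=0, level(A)=3, enqueue
  process A: level=3
All levels: A:3, B:2, C:1, D:0
max level = 3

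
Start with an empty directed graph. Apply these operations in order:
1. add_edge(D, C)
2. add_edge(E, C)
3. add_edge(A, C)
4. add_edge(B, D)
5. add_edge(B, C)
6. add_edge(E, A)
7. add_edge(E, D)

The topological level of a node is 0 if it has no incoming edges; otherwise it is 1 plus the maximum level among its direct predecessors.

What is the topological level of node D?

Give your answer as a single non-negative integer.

Op 1: add_edge(D, C). Edges now: 1
Op 2: add_edge(E, C). Edges now: 2
Op 3: add_edge(A, C). Edges now: 3
Op 4: add_edge(B, D). Edges now: 4
Op 5: add_edge(B, C). Edges now: 5
Op 6: add_edge(E, A). Edges now: 6
Op 7: add_edge(E, D). Edges now: 7
Compute levels (Kahn BFS):
  sources (in-degree 0): B, E
  process B: level=0
    B->C: in-degree(C)=3, level(C)>=1
    B->D: in-degree(D)=1, level(D)>=1
  process E: level=0
    E->A: in-degree(A)=0, level(A)=1, enqueue
    E->C: in-degree(C)=2, level(C)>=1
    E->D: in-degree(D)=0, level(D)=1, enqueue
  process A: level=1
    A->C: in-degree(C)=1, level(C)>=2
  process D: level=1
    D->C: in-degree(C)=0, level(C)=2, enqueue
  process C: level=2
All levels: A:1, B:0, C:2, D:1, E:0
level(D) = 1

Answer: 1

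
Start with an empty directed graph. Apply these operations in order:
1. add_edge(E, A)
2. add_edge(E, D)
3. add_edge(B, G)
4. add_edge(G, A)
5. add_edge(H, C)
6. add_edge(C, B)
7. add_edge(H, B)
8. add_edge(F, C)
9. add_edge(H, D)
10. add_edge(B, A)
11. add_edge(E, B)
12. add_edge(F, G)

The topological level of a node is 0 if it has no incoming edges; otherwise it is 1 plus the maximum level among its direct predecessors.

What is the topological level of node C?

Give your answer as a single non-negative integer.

Op 1: add_edge(E, A). Edges now: 1
Op 2: add_edge(E, D). Edges now: 2
Op 3: add_edge(B, G). Edges now: 3
Op 4: add_edge(G, A). Edges now: 4
Op 5: add_edge(H, C). Edges now: 5
Op 6: add_edge(C, B). Edges now: 6
Op 7: add_edge(H, B). Edges now: 7
Op 8: add_edge(F, C). Edges now: 8
Op 9: add_edge(H, D). Edges now: 9
Op 10: add_edge(B, A). Edges now: 10
Op 11: add_edge(E, B). Edges now: 11
Op 12: add_edge(F, G). Edges now: 12
Compute levels (Kahn BFS):
  sources (in-degree 0): E, F, H
  process E: level=0
    E->A: in-degree(A)=2, level(A)>=1
    E->B: in-degree(B)=2, level(B)>=1
    E->D: in-degree(D)=1, level(D)>=1
  process F: level=0
    F->C: in-degree(C)=1, level(C)>=1
    F->G: in-degree(G)=1, level(G)>=1
  process H: level=0
    H->B: in-degree(B)=1, level(B)>=1
    H->C: in-degree(C)=0, level(C)=1, enqueue
    H->D: in-degree(D)=0, level(D)=1, enqueue
  process C: level=1
    C->B: in-degree(B)=0, level(B)=2, enqueue
  process D: level=1
  process B: level=2
    B->A: in-degree(A)=1, level(A)>=3
    B->G: in-degree(G)=0, level(G)=3, enqueue
  process G: level=3
    G->A: in-degree(A)=0, level(A)=4, enqueue
  process A: level=4
All levels: A:4, B:2, C:1, D:1, E:0, F:0, G:3, H:0
level(C) = 1

Answer: 1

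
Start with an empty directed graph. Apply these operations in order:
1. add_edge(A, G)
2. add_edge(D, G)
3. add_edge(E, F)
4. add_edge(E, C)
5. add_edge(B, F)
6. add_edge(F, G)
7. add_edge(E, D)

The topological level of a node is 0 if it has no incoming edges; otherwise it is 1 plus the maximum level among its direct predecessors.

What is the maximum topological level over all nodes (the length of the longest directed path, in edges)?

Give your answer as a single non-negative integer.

Answer: 2

Derivation:
Op 1: add_edge(A, G). Edges now: 1
Op 2: add_edge(D, G). Edges now: 2
Op 3: add_edge(E, F). Edges now: 3
Op 4: add_edge(E, C). Edges now: 4
Op 5: add_edge(B, F). Edges now: 5
Op 6: add_edge(F, G). Edges now: 6
Op 7: add_edge(E, D). Edges now: 7
Compute levels (Kahn BFS):
  sources (in-degree 0): A, B, E
  process A: level=0
    A->G: in-degree(G)=2, level(G)>=1
  process B: level=0
    B->F: in-degree(F)=1, level(F)>=1
  process E: level=0
    E->C: in-degree(C)=0, level(C)=1, enqueue
    E->D: in-degree(D)=0, level(D)=1, enqueue
    E->F: in-degree(F)=0, level(F)=1, enqueue
  process C: level=1
  process D: level=1
    D->G: in-degree(G)=1, level(G)>=2
  process F: level=1
    F->G: in-degree(G)=0, level(G)=2, enqueue
  process G: level=2
All levels: A:0, B:0, C:1, D:1, E:0, F:1, G:2
max level = 2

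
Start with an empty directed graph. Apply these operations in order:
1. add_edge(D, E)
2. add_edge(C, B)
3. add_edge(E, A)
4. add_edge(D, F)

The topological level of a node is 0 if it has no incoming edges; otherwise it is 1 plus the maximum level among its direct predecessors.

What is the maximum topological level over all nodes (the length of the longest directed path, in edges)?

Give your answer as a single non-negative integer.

Answer: 2

Derivation:
Op 1: add_edge(D, E). Edges now: 1
Op 2: add_edge(C, B). Edges now: 2
Op 3: add_edge(E, A). Edges now: 3
Op 4: add_edge(D, F). Edges now: 4
Compute levels (Kahn BFS):
  sources (in-degree 0): C, D
  process C: level=0
    C->B: in-degree(B)=0, level(B)=1, enqueue
  process D: level=0
    D->E: in-degree(E)=0, level(E)=1, enqueue
    D->F: in-degree(F)=0, level(F)=1, enqueue
  process B: level=1
  process E: level=1
    E->A: in-degree(A)=0, level(A)=2, enqueue
  process F: level=1
  process A: level=2
All levels: A:2, B:1, C:0, D:0, E:1, F:1
max level = 2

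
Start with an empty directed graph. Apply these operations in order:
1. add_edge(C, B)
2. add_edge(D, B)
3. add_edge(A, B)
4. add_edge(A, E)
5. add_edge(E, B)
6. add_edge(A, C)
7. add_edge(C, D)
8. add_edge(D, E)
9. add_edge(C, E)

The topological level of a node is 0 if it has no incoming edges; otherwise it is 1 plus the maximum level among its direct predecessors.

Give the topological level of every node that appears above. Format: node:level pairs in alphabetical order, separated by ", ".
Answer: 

Answer: A:0, B:4, C:1, D:2, E:3

Derivation:
Op 1: add_edge(C, B). Edges now: 1
Op 2: add_edge(D, B). Edges now: 2
Op 3: add_edge(A, B). Edges now: 3
Op 4: add_edge(A, E). Edges now: 4
Op 5: add_edge(E, B). Edges now: 5
Op 6: add_edge(A, C). Edges now: 6
Op 7: add_edge(C, D). Edges now: 7
Op 8: add_edge(D, E). Edges now: 8
Op 9: add_edge(C, E). Edges now: 9
Compute levels (Kahn BFS):
  sources (in-degree 0): A
  process A: level=0
    A->B: in-degree(B)=3, level(B)>=1
    A->C: in-degree(C)=0, level(C)=1, enqueue
    A->E: in-degree(E)=2, level(E)>=1
  process C: level=1
    C->B: in-degree(B)=2, level(B)>=2
    C->D: in-degree(D)=0, level(D)=2, enqueue
    C->E: in-degree(E)=1, level(E)>=2
  process D: level=2
    D->B: in-degree(B)=1, level(B)>=3
    D->E: in-degree(E)=0, level(E)=3, enqueue
  process E: level=3
    E->B: in-degree(B)=0, level(B)=4, enqueue
  process B: level=4
All levels: A:0, B:4, C:1, D:2, E:3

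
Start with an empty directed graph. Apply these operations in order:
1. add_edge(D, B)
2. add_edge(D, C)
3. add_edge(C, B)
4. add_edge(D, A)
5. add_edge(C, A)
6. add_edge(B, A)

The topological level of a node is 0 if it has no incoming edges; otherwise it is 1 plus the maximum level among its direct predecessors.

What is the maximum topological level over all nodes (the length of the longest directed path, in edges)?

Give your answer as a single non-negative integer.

Op 1: add_edge(D, B). Edges now: 1
Op 2: add_edge(D, C). Edges now: 2
Op 3: add_edge(C, B). Edges now: 3
Op 4: add_edge(D, A). Edges now: 4
Op 5: add_edge(C, A). Edges now: 5
Op 6: add_edge(B, A). Edges now: 6
Compute levels (Kahn BFS):
  sources (in-degree 0): D
  process D: level=0
    D->A: in-degree(A)=2, level(A)>=1
    D->B: in-degree(B)=1, level(B)>=1
    D->C: in-degree(C)=0, level(C)=1, enqueue
  process C: level=1
    C->A: in-degree(A)=1, level(A)>=2
    C->B: in-degree(B)=0, level(B)=2, enqueue
  process B: level=2
    B->A: in-degree(A)=0, level(A)=3, enqueue
  process A: level=3
All levels: A:3, B:2, C:1, D:0
max level = 3

Answer: 3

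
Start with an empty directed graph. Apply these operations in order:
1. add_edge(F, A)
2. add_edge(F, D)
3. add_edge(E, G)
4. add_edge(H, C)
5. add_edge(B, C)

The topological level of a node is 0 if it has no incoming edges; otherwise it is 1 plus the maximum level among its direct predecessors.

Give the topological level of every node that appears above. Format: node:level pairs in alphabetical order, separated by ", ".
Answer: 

Op 1: add_edge(F, A). Edges now: 1
Op 2: add_edge(F, D). Edges now: 2
Op 3: add_edge(E, G). Edges now: 3
Op 4: add_edge(H, C). Edges now: 4
Op 5: add_edge(B, C). Edges now: 5
Compute levels (Kahn BFS):
  sources (in-degree 0): B, E, F, H
  process B: level=0
    B->C: in-degree(C)=1, level(C)>=1
  process E: level=0
    E->G: in-degree(G)=0, level(G)=1, enqueue
  process F: level=0
    F->A: in-degree(A)=0, level(A)=1, enqueue
    F->D: in-degree(D)=0, level(D)=1, enqueue
  process H: level=0
    H->C: in-degree(C)=0, level(C)=1, enqueue
  process G: level=1
  process A: level=1
  process D: level=1
  process C: level=1
All levels: A:1, B:0, C:1, D:1, E:0, F:0, G:1, H:0

Answer: A:1, B:0, C:1, D:1, E:0, F:0, G:1, H:0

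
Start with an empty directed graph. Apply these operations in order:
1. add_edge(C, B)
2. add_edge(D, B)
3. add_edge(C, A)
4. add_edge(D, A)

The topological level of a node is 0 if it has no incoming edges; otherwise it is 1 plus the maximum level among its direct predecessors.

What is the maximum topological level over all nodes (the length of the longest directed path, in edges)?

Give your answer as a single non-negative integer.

Op 1: add_edge(C, B). Edges now: 1
Op 2: add_edge(D, B). Edges now: 2
Op 3: add_edge(C, A). Edges now: 3
Op 4: add_edge(D, A). Edges now: 4
Compute levels (Kahn BFS):
  sources (in-degree 0): C, D
  process C: level=0
    C->A: in-degree(A)=1, level(A)>=1
    C->B: in-degree(B)=1, level(B)>=1
  process D: level=0
    D->A: in-degree(A)=0, level(A)=1, enqueue
    D->B: in-degree(B)=0, level(B)=1, enqueue
  process A: level=1
  process B: level=1
All levels: A:1, B:1, C:0, D:0
max level = 1

Answer: 1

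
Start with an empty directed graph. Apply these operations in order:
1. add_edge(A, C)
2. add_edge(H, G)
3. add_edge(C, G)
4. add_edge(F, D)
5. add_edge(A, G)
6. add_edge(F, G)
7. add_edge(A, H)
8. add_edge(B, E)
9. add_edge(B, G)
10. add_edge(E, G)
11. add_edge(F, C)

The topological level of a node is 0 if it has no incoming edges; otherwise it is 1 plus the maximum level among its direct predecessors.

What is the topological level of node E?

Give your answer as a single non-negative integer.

Answer: 1

Derivation:
Op 1: add_edge(A, C). Edges now: 1
Op 2: add_edge(H, G). Edges now: 2
Op 3: add_edge(C, G). Edges now: 3
Op 4: add_edge(F, D). Edges now: 4
Op 5: add_edge(A, G). Edges now: 5
Op 6: add_edge(F, G). Edges now: 6
Op 7: add_edge(A, H). Edges now: 7
Op 8: add_edge(B, E). Edges now: 8
Op 9: add_edge(B, G). Edges now: 9
Op 10: add_edge(E, G). Edges now: 10
Op 11: add_edge(F, C). Edges now: 11
Compute levels (Kahn BFS):
  sources (in-degree 0): A, B, F
  process A: level=0
    A->C: in-degree(C)=1, level(C)>=1
    A->G: in-degree(G)=5, level(G)>=1
    A->H: in-degree(H)=0, level(H)=1, enqueue
  process B: level=0
    B->E: in-degree(E)=0, level(E)=1, enqueue
    B->G: in-degree(G)=4, level(G)>=1
  process F: level=0
    F->C: in-degree(C)=0, level(C)=1, enqueue
    F->D: in-degree(D)=0, level(D)=1, enqueue
    F->G: in-degree(G)=3, level(G)>=1
  process H: level=1
    H->G: in-degree(G)=2, level(G)>=2
  process E: level=1
    E->G: in-degree(G)=1, level(G)>=2
  process C: level=1
    C->G: in-degree(G)=0, level(G)=2, enqueue
  process D: level=1
  process G: level=2
All levels: A:0, B:0, C:1, D:1, E:1, F:0, G:2, H:1
level(E) = 1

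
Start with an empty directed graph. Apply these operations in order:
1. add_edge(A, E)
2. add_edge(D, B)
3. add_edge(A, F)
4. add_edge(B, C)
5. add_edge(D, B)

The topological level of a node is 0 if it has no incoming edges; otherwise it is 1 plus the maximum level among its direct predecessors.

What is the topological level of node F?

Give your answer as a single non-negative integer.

Answer: 1

Derivation:
Op 1: add_edge(A, E). Edges now: 1
Op 2: add_edge(D, B). Edges now: 2
Op 3: add_edge(A, F). Edges now: 3
Op 4: add_edge(B, C). Edges now: 4
Op 5: add_edge(D, B) (duplicate, no change). Edges now: 4
Compute levels (Kahn BFS):
  sources (in-degree 0): A, D
  process A: level=0
    A->E: in-degree(E)=0, level(E)=1, enqueue
    A->F: in-degree(F)=0, level(F)=1, enqueue
  process D: level=0
    D->B: in-degree(B)=0, level(B)=1, enqueue
  process E: level=1
  process F: level=1
  process B: level=1
    B->C: in-degree(C)=0, level(C)=2, enqueue
  process C: level=2
All levels: A:0, B:1, C:2, D:0, E:1, F:1
level(F) = 1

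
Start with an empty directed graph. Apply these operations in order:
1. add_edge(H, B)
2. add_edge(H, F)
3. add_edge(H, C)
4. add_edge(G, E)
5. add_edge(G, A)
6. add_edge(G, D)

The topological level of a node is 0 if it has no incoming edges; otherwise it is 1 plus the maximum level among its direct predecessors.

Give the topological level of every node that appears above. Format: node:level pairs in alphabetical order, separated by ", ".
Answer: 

Op 1: add_edge(H, B). Edges now: 1
Op 2: add_edge(H, F). Edges now: 2
Op 3: add_edge(H, C). Edges now: 3
Op 4: add_edge(G, E). Edges now: 4
Op 5: add_edge(G, A). Edges now: 5
Op 6: add_edge(G, D). Edges now: 6
Compute levels (Kahn BFS):
  sources (in-degree 0): G, H
  process G: level=0
    G->A: in-degree(A)=0, level(A)=1, enqueue
    G->D: in-degree(D)=0, level(D)=1, enqueue
    G->E: in-degree(E)=0, level(E)=1, enqueue
  process H: level=0
    H->B: in-degree(B)=0, level(B)=1, enqueue
    H->C: in-degree(C)=0, level(C)=1, enqueue
    H->F: in-degree(F)=0, level(F)=1, enqueue
  process A: level=1
  process D: level=1
  process E: level=1
  process B: level=1
  process C: level=1
  process F: level=1
All levels: A:1, B:1, C:1, D:1, E:1, F:1, G:0, H:0

Answer: A:1, B:1, C:1, D:1, E:1, F:1, G:0, H:0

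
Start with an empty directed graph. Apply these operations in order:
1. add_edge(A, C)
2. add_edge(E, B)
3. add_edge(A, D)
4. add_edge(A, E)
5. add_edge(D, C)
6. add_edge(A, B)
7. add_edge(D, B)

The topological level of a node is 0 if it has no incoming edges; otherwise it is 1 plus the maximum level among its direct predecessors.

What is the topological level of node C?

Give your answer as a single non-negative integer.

Op 1: add_edge(A, C). Edges now: 1
Op 2: add_edge(E, B). Edges now: 2
Op 3: add_edge(A, D). Edges now: 3
Op 4: add_edge(A, E). Edges now: 4
Op 5: add_edge(D, C). Edges now: 5
Op 6: add_edge(A, B). Edges now: 6
Op 7: add_edge(D, B). Edges now: 7
Compute levels (Kahn BFS):
  sources (in-degree 0): A
  process A: level=0
    A->B: in-degree(B)=2, level(B)>=1
    A->C: in-degree(C)=1, level(C)>=1
    A->D: in-degree(D)=0, level(D)=1, enqueue
    A->E: in-degree(E)=0, level(E)=1, enqueue
  process D: level=1
    D->B: in-degree(B)=1, level(B)>=2
    D->C: in-degree(C)=0, level(C)=2, enqueue
  process E: level=1
    E->B: in-degree(B)=0, level(B)=2, enqueue
  process C: level=2
  process B: level=2
All levels: A:0, B:2, C:2, D:1, E:1
level(C) = 2

Answer: 2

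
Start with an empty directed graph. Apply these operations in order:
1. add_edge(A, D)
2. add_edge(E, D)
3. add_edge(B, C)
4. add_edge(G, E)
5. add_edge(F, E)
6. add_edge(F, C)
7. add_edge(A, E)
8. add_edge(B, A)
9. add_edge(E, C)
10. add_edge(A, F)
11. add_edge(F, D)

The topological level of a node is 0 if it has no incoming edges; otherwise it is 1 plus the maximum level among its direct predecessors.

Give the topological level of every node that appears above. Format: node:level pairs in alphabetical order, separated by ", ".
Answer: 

Answer: A:1, B:0, C:4, D:4, E:3, F:2, G:0

Derivation:
Op 1: add_edge(A, D). Edges now: 1
Op 2: add_edge(E, D). Edges now: 2
Op 3: add_edge(B, C). Edges now: 3
Op 4: add_edge(G, E). Edges now: 4
Op 5: add_edge(F, E). Edges now: 5
Op 6: add_edge(F, C). Edges now: 6
Op 7: add_edge(A, E). Edges now: 7
Op 8: add_edge(B, A). Edges now: 8
Op 9: add_edge(E, C). Edges now: 9
Op 10: add_edge(A, F). Edges now: 10
Op 11: add_edge(F, D). Edges now: 11
Compute levels (Kahn BFS):
  sources (in-degree 0): B, G
  process B: level=0
    B->A: in-degree(A)=0, level(A)=1, enqueue
    B->C: in-degree(C)=2, level(C)>=1
  process G: level=0
    G->E: in-degree(E)=2, level(E)>=1
  process A: level=1
    A->D: in-degree(D)=2, level(D)>=2
    A->E: in-degree(E)=1, level(E)>=2
    A->F: in-degree(F)=0, level(F)=2, enqueue
  process F: level=2
    F->C: in-degree(C)=1, level(C)>=3
    F->D: in-degree(D)=1, level(D)>=3
    F->E: in-degree(E)=0, level(E)=3, enqueue
  process E: level=3
    E->C: in-degree(C)=0, level(C)=4, enqueue
    E->D: in-degree(D)=0, level(D)=4, enqueue
  process C: level=4
  process D: level=4
All levels: A:1, B:0, C:4, D:4, E:3, F:2, G:0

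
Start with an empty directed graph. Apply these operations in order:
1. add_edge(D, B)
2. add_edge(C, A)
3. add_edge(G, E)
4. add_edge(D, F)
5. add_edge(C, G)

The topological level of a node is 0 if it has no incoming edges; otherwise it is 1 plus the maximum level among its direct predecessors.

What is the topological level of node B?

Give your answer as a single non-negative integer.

Op 1: add_edge(D, B). Edges now: 1
Op 2: add_edge(C, A). Edges now: 2
Op 3: add_edge(G, E). Edges now: 3
Op 4: add_edge(D, F). Edges now: 4
Op 5: add_edge(C, G). Edges now: 5
Compute levels (Kahn BFS):
  sources (in-degree 0): C, D
  process C: level=0
    C->A: in-degree(A)=0, level(A)=1, enqueue
    C->G: in-degree(G)=0, level(G)=1, enqueue
  process D: level=0
    D->B: in-degree(B)=0, level(B)=1, enqueue
    D->F: in-degree(F)=0, level(F)=1, enqueue
  process A: level=1
  process G: level=1
    G->E: in-degree(E)=0, level(E)=2, enqueue
  process B: level=1
  process F: level=1
  process E: level=2
All levels: A:1, B:1, C:0, D:0, E:2, F:1, G:1
level(B) = 1

Answer: 1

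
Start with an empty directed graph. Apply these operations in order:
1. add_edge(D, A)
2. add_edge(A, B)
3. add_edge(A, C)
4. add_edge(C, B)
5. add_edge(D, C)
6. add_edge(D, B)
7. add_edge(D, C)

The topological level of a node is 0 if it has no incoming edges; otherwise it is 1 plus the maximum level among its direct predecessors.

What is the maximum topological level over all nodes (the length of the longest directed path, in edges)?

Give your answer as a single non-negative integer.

Op 1: add_edge(D, A). Edges now: 1
Op 2: add_edge(A, B). Edges now: 2
Op 3: add_edge(A, C). Edges now: 3
Op 4: add_edge(C, B). Edges now: 4
Op 5: add_edge(D, C). Edges now: 5
Op 6: add_edge(D, B). Edges now: 6
Op 7: add_edge(D, C) (duplicate, no change). Edges now: 6
Compute levels (Kahn BFS):
  sources (in-degree 0): D
  process D: level=0
    D->A: in-degree(A)=0, level(A)=1, enqueue
    D->B: in-degree(B)=2, level(B)>=1
    D->C: in-degree(C)=1, level(C)>=1
  process A: level=1
    A->B: in-degree(B)=1, level(B)>=2
    A->C: in-degree(C)=0, level(C)=2, enqueue
  process C: level=2
    C->B: in-degree(B)=0, level(B)=3, enqueue
  process B: level=3
All levels: A:1, B:3, C:2, D:0
max level = 3

Answer: 3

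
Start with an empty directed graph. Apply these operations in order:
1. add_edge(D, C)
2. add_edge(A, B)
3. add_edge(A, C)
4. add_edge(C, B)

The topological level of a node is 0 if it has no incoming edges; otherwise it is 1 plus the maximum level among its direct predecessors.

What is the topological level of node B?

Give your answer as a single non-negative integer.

Answer: 2

Derivation:
Op 1: add_edge(D, C). Edges now: 1
Op 2: add_edge(A, B). Edges now: 2
Op 3: add_edge(A, C). Edges now: 3
Op 4: add_edge(C, B). Edges now: 4
Compute levels (Kahn BFS):
  sources (in-degree 0): A, D
  process A: level=0
    A->B: in-degree(B)=1, level(B)>=1
    A->C: in-degree(C)=1, level(C)>=1
  process D: level=0
    D->C: in-degree(C)=0, level(C)=1, enqueue
  process C: level=1
    C->B: in-degree(B)=0, level(B)=2, enqueue
  process B: level=2
All levels: A:0, B:2, C:1, D:0
level(B) = 2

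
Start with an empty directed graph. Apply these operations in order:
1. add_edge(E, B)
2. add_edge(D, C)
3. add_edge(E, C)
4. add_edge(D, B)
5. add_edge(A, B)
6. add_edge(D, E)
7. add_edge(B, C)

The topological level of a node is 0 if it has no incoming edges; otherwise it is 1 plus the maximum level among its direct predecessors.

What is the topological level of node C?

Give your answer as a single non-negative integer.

Answer: 3

Derivation:
Op 1: add_edge(E, B). Edges now: 1
Op 2: add_edge(D, C). Edges now: 2
Op 3: add_edge(E, C). Edges now: 3
Op 4: add_edge(D, B). Edges now: 4
Op 5: add_edge(A, B). Edges now: 5
Op 6: add_edge(D, E). Edges now: 6
Op 7: add_edge(B, C). Edges now: 7
Compute levels (Kahn BFS):
  sources (in-degree 0): A, D
  process A: level=0
    A->B: in-degree(B)=2, level(B)>=1
  process D: level=0
    D->B: in-degree(B)=1, level(B)>=1
    D->C: in-degree(C)=2, level(C)>=1
    D->E: in-degree(E)=0, level(E)=1, enqueue
  process E: level=1
    E->B: in-degree(B)=0, level(B)=2, enqueue
    E->C: in-degree(C)=1, level(C)>=2
  process B: level=2
    B->C: in-degree(C)=0, level(C)=3, enqueue
  process C: level=3
All levels: A:0, B:2, C:3, D:0, E:1
level(C) = 3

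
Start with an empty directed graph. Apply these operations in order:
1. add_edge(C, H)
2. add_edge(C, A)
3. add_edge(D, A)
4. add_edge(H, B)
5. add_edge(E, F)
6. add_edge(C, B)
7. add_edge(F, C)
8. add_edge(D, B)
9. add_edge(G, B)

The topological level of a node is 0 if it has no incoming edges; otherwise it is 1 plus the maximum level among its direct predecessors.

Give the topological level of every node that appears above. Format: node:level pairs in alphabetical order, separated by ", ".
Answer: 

Op 1: add_edge(C, H). Edges now: 1
Op 2: add_edge(C, A). Edges now: 2
Op 3: add_edge(D, A). Edges now: 3
Op 4: add_edge(H, B). Edges now: 4
Op 5: add_edge(E, F). Edges now: 5
Op 6: add_edge(C, B). Edges now: 6
Op 7: add_edge(F, C). Edges now: 7
Op 8: add_edge(D, B). Edges now: 8
Op 9: add_edge(G, B). Edges now: 9
Compute levels (Kahn BFS):
  sources (in-degree 0): D, E, G
  process D: level=0
    D->A: in-degree(A)=1, level(A)>=1
    D->B: in-degree(B)=3, level(B)>=1
  process E: level=0
    E->F: in-degree(F)=0, level(F)=1, enqueue
  process G: level=0
    G->B: in-degree(B)=2, level(B)>=1
  process F: level=1
    F->C: in-degree(C)=0, level(C)=2, enqueue
  process C: level=2
    C->A: in-degree(A)=0, level(A)=3, enqueue
    C->B: in-degree(B)=1, level(B)>=3
    C->H: in-degree(H)=0, level(H)=3, enqueue
  process A: level=3
  process H: level=3
    H->B: in-degree(B)=0, level(B)=4, enqueue
  process B: level=4
All levels: A:3, B:4, C:2, D:0, E:0, F:1, G:0, H:3

Answer: A:3, B:4, C:2, D:0, E:0, F:1, G:0, H:3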